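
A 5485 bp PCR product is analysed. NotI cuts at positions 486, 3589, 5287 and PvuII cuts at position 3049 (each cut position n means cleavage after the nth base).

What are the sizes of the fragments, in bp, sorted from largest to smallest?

2563, 1698, 540, 486, 198 bp

Combined cut positions (sorted): 486, 3049, 3589, 5287.
Linear molecule, 4 cuts → 5 fragments:
  486 − 0 = 486 bp
  3049 − 486 = 2563 bp
  3589 − 3049 = 540 bp
  5287 − 3589 = 1698 bp
  5485 − 5287 = 198 bp
Sorted largest to smallest: 2563, 1698, 540, 486, 198 bp.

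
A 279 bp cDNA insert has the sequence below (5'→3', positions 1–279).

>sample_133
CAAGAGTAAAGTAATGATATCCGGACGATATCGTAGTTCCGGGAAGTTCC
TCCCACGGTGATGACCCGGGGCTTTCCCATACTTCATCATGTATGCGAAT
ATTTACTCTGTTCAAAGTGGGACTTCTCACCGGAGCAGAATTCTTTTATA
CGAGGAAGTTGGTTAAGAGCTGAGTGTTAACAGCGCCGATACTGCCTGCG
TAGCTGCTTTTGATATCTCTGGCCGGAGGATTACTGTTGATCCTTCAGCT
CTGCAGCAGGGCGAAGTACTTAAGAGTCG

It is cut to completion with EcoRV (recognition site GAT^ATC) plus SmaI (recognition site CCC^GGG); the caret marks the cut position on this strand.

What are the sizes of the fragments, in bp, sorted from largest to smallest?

147, 65, 38, 18, 11 bp

EcoRV sites (GATATC) start at positions 16, 27, 212.
EcoRV cuts after base 3 of each site, so after positions 18, 29, 214.
The SmaI site (CCCGGG) starts at position 65.
SmaI cuts after base 3 of each site, so after position 67.
Combined cut positions: 18, 29, 67, 214.
Linear molecule, 4 cuts → 5 fragments:
  1–18 → 18 bp
  19–29 → 11 bp
  30–67 → 38 bp
  68–214 → 147 bp
  215–279 → 65 bp
Sorted largest to smallest: 147, 65, 38, 18, 11 bp.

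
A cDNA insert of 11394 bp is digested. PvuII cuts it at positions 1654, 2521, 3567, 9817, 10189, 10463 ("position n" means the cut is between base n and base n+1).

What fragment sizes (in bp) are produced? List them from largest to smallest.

6250, 1654, 1046, 931, 867, 372, 274 bp

Linear molecule, 6 cuts → 7 fragments:
  1654 − 0 = 1654 bp
  2521 − 1654 = 867 bp
  3567 − 2521 = 1046 bp
  9817 − 3567 = 6250 bp
  10189 − 9817 = 372 bp
  10463 − 10189 = 274 bp
  11394 − 10463 = 931 bp
Sorted largest to smallest: 6250, 1654, 1046, 931, 867, 372, 274 bp.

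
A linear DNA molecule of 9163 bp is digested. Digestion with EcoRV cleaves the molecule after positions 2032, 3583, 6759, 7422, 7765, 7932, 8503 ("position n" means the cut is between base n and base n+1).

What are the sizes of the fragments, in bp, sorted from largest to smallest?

3176, 2032, 1551, 663, 660, 571, 343, 167 bp

Linear molecule, 7 cuts → 8 fragments:
  2032 − 0 = 2032 bp
  3583 − 2032 = 1551 bp
  6759 − 3583 = 3176 bp
  7422 − 6759 = 663 bp
  7765 − 7422 = 343 bp
  7932 − 7765 = 167 bp
  8503 − 7932 = 571 bp
  9163 − 8503 = 660 bp
Sorted largest to smallest: 3176, 2032, 1551, 663, 660, 571, 343, 167 bp.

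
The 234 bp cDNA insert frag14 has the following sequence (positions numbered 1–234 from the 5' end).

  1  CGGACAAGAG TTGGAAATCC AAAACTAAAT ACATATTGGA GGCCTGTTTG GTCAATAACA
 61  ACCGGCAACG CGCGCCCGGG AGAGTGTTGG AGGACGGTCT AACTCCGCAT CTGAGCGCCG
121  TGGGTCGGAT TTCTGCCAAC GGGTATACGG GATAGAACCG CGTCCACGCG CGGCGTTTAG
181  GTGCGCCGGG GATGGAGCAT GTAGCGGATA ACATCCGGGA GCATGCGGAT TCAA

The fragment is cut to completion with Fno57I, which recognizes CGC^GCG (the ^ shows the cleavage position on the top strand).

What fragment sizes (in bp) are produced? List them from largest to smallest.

98, 71, 65 bp

Fno57I sites (CGCGCG) start at positions 69, 167.
Fno57I cuts after base 3 of each site, so after positions 71, 169.
Linear molecule, 2 cuts → 3 fragments:
  1–71 → 71 bp
  72–169 → 98 bp
  170–234 → 65 bp
Sorted largest to smallest: 98, 71, 65 bp.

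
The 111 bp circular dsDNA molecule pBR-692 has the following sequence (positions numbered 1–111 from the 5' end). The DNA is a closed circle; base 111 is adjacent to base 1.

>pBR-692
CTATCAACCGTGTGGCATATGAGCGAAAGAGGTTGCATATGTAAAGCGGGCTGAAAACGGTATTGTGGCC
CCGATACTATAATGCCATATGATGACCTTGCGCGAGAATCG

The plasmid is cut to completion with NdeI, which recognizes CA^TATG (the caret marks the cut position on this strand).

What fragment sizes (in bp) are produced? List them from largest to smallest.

NdeI sites (CATATG) start at positions 16, 36, 86.
NdeI cuts after base 2 of each site, so after positions 17, 37, 87.
Circular molecule, 3 cuts → 3 fragments:
  18–37 → 20 bp
  38–87 → 50 bp
  88–111 then 1–17 → 24 + 17 = 41 bp
Sorted largest to smallest: 50, 41, 20 bp.

50, 41, 20 bp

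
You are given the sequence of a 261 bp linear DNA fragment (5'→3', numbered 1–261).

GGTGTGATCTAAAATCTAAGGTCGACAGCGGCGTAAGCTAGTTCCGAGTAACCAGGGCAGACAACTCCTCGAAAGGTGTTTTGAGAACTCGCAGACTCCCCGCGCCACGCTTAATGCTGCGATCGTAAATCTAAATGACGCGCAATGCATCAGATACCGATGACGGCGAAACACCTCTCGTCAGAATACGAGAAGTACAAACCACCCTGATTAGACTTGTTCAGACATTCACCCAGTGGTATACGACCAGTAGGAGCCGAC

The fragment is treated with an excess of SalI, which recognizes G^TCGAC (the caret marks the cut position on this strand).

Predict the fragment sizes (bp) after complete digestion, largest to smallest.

The SalI site (GTCGAC) starts at position 21.
SalI cuts after the first base of each site, so after position 21.
Linear molecule, 1 cut → 2 fragments:
  1–21 → 21 bp
  22–261 → 240 bp
Sorted largest to smallest: 240, 21 bp.

240, 21 bp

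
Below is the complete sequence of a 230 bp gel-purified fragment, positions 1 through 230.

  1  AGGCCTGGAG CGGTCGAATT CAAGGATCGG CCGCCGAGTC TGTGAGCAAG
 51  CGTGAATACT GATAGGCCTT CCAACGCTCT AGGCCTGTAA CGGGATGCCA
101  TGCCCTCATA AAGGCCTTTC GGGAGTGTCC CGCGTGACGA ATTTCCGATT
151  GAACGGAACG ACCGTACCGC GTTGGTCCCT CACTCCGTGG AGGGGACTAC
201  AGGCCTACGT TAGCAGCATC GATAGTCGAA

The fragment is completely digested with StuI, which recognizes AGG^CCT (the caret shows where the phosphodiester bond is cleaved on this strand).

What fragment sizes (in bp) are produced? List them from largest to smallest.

89, 63, 31, 27, 17, 3 bp

StuI sites (AGGCCT) start at positions 1, 64, 81, 112, 201.
StuI cuts after base 3 of each site, so after positions 3, 66, 83, 114, 203.
Linear molecule, 5 cuts → 6 fragments:
  1–3 → 3 bp
  4–66 → 63 bp
  67–83 → 17 bp
  84–114 → 31 bp
  115–203 → 89 bp
  204–230 → 27 bp
Sorted largest to smallest: 89, 63, 31, 27, 17, 3 bp.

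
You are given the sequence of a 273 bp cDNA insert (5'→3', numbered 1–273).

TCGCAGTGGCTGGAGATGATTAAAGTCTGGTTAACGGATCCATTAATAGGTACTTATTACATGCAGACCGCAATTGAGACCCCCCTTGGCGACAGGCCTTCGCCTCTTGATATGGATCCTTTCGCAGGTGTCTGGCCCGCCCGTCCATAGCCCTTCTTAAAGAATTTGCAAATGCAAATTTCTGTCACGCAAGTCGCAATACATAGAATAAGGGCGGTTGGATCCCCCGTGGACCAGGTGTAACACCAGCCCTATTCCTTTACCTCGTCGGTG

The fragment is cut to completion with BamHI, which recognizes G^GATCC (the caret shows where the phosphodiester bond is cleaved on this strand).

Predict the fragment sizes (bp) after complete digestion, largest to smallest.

106, 78, 53, 36 bp

BamHI sites (GGATCC) start at positions 36, 114, 220.
BamHI cuts after the first base of each site, so after positions 36, 114, 220.
Linear molecule, 3 cuts → 4 fragments:
  1–36 → 36 bp
  37–114 → 78 bp
  115–220 → 106 bp
  221–273 → 53 bp
Sorted largest to smallest: 106, 78, 53, 36 bp.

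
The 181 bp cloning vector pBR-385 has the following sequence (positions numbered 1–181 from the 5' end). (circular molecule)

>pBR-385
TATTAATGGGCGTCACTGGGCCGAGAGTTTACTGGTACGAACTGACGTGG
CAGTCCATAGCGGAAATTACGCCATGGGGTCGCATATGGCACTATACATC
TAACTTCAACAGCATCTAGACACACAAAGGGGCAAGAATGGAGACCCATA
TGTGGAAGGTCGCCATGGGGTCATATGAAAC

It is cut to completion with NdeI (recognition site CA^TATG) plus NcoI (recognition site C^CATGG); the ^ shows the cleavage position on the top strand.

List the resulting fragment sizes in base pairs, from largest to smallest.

NdeI sites (CATATG) start at positions 83, 147, 172.
NdeI cuts after base 2 of each site, so after positions 84, 148, 173.
NcoI sites (CCATGG) start at positions 72, 163.
NcoI cuts after the first base of each site, so after positions 72, 163.
Combined cut positions: 72, 84, 148, 163, 173.
Circular molecule, 5 cuts → 5 fragments:
  73–84 → 12 bp
  85–148 → 64 bp
  149–163 → 15 bp
  164–173 → 10 bp
  174–181 then 1–72 → 8 + 72 = 80 bp
Sorted largest to smallest: 80, 64, 15, 12, 10 bp.

80, 64, 15, 12, 10 bp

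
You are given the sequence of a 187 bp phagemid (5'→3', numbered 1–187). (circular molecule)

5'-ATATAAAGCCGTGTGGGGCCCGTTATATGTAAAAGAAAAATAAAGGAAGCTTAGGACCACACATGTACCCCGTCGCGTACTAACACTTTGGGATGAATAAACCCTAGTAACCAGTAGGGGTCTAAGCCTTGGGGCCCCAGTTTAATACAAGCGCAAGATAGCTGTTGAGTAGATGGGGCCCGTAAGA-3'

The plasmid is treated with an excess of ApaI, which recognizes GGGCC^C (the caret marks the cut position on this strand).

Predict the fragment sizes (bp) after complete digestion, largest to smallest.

116, 44, 27 bp

ApaI sites (GGGCCC) start at positions 16, 132, 176.
ApaI cuts after base 5 of each site (before the last base), so after positions 20, 136, 180.
Circular molecule, 3 cuts → 3 fragments:
  21–136 → 116 bp
  137–180 → 44 bp
  181–187 then 1–20 → 7 + 20 = 27 bp
Sorted largest to smallest: 116, 44, 27 bp.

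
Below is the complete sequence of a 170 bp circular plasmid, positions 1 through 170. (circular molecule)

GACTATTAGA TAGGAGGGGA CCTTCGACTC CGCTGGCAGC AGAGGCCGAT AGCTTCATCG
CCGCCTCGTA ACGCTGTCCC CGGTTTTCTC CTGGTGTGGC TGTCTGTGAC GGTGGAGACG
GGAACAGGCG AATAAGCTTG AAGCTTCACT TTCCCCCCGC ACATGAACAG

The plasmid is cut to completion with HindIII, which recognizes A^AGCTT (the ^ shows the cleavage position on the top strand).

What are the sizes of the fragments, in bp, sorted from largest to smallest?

163, 7 bp

HindIII sites (AAGCTT) start at positions 134, 141.
HindIII cuts after the first base of each site, so after positions 134, 141.
Circular molecule, 2 cuts → 2 fragments:
  135–141 → 7 bp
  142–170 then 1–134 → 29 + 134 = 163 bp
Sorted largest to smallest: 163, 7 bp.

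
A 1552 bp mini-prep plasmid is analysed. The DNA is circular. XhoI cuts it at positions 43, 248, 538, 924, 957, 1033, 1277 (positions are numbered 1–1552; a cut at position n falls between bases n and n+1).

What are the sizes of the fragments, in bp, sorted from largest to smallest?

386, 318, 290, 244, 205, 76, 33 bp

Circular molecule, 7 cuts → 7 fragments:
  248 − 43 = 205 bp
  538 − 248 = 290 bp
  924 − 538 = 386 bp
  957 − 924 = 33 bp
  1033 − 957 = 76 bp
  1277 − 1033 = 244 bp
  wrap: 1552 − 1277 + 43 = 318 bp
Sorted largest to smallest: 386, 318, 290, 244, 205, 76, 33 bp.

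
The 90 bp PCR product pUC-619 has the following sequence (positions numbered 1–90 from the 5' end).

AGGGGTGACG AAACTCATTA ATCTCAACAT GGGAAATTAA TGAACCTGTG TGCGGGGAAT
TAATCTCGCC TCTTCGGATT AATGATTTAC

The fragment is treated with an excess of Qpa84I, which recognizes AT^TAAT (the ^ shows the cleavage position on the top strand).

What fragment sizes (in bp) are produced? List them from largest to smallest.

Qpa84I sites (ATTAAT) start at positions 17, 36, 59, 78.
Qpa84I cuts after base 2 of each site, so after positions 18, 37, 60, 79.
Linear molecule, 4 cuts → 5 fragments:
  1–18 → 18 bp
  19–37 → 19 bp
  38–60 → 23 bp
  61–79 → 19 bp
  80–90 → 11 bp
Sorted largest to smallest: 23, 19, 19, 18, 11 bp.

23, 19, 19, 18, 11 bp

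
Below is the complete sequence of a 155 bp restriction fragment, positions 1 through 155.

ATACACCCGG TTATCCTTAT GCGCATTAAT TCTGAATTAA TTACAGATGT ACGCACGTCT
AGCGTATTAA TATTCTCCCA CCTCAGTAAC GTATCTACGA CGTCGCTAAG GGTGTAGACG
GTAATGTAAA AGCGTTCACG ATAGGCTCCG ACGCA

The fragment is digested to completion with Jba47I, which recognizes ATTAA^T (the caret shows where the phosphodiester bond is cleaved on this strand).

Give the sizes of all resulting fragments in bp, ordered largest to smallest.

85, 30, 29, 11 bp

Jba47I sites (ATTAAT) start at positions 25, 36, 66.
Jba47I cuts after base 5 of each site (before the last base), so after positions 29, 40, 70.
Linear molecule, 3 cuts → 4 fragments:
  1–29 → 29 bp
  30–40 → 11 bp
  41–70 → 30 bp
  71–155 → 85 bp
Sorted largest to smallest: 85, 30, 29, 11 bp.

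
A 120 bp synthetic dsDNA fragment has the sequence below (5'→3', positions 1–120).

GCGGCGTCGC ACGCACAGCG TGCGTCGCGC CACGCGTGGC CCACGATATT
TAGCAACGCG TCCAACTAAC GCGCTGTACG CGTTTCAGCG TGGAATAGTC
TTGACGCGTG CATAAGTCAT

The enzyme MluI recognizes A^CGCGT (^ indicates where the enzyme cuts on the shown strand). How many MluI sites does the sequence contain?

ACGCGT occurs starting at positions 32, 56, 78, 104.
MluI cuts at 4 sites.

4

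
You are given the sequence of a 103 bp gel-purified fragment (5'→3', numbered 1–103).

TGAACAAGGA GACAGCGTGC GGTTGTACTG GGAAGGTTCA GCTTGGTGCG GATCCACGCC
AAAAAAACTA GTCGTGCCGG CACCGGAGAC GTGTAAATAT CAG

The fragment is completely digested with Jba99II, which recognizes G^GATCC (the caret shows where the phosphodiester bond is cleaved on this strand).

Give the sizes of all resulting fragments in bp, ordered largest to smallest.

The Jba99II site (GGATCC) starts at position 50.
Jba99II cuts after the first base of each site, so after position 50.
Linear molecule, 1 cut → 2 fragments:
  1–50 → 50 bp
  51–103 → 53 bp
Sorted largest to smallest: 53, 50 bp.

53, 50 bp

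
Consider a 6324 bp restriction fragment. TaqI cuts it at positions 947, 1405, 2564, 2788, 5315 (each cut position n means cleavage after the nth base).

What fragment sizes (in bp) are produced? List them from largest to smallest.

Linear molecule, 5 cuts → 6 fragments:
  947 − 0 = 947 bp
  1405 − 947 = 458 bp
  2564 − 1405 = 1159 bp
  2788 − 2564 = 224 bp
  5315 − 2788 = 2527 bp
  6324 − 5315 = 1009 bp
Sorted largest to smallest: 2527, 1159, 1009, 947, 458, 224 bp.

2527, 1159, 1009, 947, 458, 224 bp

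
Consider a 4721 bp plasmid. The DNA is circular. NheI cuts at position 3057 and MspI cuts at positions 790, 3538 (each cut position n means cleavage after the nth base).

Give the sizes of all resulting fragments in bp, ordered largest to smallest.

2267, 1973, 481 bp

Combined cut positions (sorted): 790, 3057, 3538.
Circular molecule, 3 cuts → 3 fragments:
  3057 − 790 = 2267 bp
  3538 − 3057 = 481 bp
  wrap: 4721 − 3538 + 790 = 1973 bp
Sorted largest to smallest: 2267, 1973, 481 bp.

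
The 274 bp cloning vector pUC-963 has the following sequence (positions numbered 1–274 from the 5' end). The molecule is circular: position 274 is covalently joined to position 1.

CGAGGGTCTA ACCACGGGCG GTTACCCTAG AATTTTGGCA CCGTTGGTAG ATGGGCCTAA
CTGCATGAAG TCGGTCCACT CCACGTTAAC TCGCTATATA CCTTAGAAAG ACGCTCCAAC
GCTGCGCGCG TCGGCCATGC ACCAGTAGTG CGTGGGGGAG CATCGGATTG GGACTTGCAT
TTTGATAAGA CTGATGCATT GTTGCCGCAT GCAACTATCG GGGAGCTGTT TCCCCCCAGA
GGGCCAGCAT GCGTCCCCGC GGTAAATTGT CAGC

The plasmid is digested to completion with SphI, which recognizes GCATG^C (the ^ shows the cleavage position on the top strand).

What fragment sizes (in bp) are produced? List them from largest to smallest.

SphI sites (GCATGC) start at positions 207, 247.
SphI cuts after base 5 of each site (before the last base), so after positions 211, 251.
Circular molecule, 2 cuts → 2 fragments:
  212–251 → 40 bp
  252–274 then 1–211 → 23 + 211 = 234 bp
Sorted largest to smallest: 234, 40 bp.

234, 40 bp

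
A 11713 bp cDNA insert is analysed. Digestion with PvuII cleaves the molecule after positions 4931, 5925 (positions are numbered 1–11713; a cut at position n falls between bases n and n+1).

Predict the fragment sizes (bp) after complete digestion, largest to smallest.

Linear molecule, 2 cuts → 3 fragments:
  4931 − 0 = 4931 bp
  5925 − 4931 = 994 bp
  11713 − 5925 = 5788 bp
Sorted largest to smallest: 5788, 4931, 994 bp.

5788, 4931, 994 bp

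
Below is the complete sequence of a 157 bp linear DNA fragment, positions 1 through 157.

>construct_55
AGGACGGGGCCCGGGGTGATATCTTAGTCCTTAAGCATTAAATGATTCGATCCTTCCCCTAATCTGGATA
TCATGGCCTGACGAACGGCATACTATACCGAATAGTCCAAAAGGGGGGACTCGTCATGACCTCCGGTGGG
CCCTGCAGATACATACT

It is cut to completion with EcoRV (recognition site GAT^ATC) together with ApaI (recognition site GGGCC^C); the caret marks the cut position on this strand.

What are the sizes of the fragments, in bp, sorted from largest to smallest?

73, 49, 15, 11, 9 bp

EcoRV sites (GATATC) start at positions 18, 67.
EcoRV cuts after base 3 of each site, so after positions 20, 69.
ApaI sites (GGGCCC) start at positions 7, 138.
ApaI cuts after base 5 of each site (before the last base), so after positions 11, 142.
Combined cut positions: 11, 20, 69, 142.
Linear molecule, 4 cuts → 5 fragments:
  1–11 → 11 bp
  12–20 → 9 bp
  21–69 → 49 bp
  70–142 → 73 bp
  143–157 → 15 bp
Sorted largest to smallest: 73, 49, 15, 11, 9 bp.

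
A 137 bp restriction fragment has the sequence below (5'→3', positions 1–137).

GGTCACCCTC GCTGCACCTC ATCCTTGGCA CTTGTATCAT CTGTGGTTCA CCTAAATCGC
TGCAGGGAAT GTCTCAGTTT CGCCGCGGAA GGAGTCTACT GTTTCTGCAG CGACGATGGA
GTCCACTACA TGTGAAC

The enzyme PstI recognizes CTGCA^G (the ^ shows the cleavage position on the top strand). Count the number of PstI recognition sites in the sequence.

CTGCAG occurs starting at positions 60, 105.
PstI cuts at 2 sites.

2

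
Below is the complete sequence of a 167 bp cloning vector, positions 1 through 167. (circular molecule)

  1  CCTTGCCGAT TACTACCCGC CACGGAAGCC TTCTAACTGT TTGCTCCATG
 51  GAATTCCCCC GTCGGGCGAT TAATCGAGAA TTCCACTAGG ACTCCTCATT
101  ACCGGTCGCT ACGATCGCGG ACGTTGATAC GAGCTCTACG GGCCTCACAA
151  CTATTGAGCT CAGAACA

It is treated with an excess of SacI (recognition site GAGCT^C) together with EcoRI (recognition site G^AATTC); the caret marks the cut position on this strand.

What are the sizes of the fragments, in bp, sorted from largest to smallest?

SacI sites (GAGCTC) start at positions 131, 156.
SacI cuts after base 5 of each site (before the last base), so after positions 135, 160.
EcoRI sites (GAATTC) start at positions 51, 78.
EcoRI cuts after the first base of each site, so after positions 51, 78.
Combined cut positions: 51, 78, 135, 160.
Circular molecule, 4 cuts → 4 fragments:
  52–78 → 27 bp
  79–135 → 57 bp
  136–160 → 25 bp
  161–167 then 1–51 → 7 + 51 = 58 bp
Sorted largest to smallest: 58, 57, 27, 25 bp.

58, 57, 27, 25 bp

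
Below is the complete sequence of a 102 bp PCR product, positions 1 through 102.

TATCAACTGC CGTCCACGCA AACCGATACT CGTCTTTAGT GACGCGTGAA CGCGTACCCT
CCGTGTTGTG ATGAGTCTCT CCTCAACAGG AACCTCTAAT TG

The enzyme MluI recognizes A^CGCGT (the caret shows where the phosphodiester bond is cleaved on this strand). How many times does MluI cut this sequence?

2

ACGCGT occurs starting at positions 42, 50.
MluI cuts at 2 sites.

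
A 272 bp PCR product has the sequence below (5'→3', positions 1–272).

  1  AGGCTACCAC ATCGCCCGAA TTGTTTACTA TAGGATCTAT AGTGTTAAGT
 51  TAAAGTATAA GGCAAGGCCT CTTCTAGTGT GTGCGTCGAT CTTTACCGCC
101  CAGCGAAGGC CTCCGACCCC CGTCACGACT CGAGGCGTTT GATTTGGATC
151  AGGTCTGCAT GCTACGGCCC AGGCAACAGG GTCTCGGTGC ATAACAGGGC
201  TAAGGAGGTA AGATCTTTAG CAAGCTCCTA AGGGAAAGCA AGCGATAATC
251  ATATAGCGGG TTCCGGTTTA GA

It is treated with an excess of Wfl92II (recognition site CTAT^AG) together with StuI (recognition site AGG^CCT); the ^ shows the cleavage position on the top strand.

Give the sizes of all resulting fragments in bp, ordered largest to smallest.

Wfl92II sites (CTATAG) start at positions 28, 37.
Wfl92II cuts after base 4 of each site, so after positions 31, 40.
StuI sites (AGGCCT) start at positions 65, 107.
StuI cuts after base 3 of each site, so after positions 67, 109.
Combined cut positions: 31, 40, 67, 109.
Linear molecule, 4 cuts → 5 fragments:
  1–31 → 31 bp
  32–40 → 9 bp
  41–67 → 27 bp
  68–109 → 42 bp
  110–272 → 163 bp
Sorted largest to smallest: 163, 42, 31, 27, 9 bp.

163, 42, 31, 27, 9 bp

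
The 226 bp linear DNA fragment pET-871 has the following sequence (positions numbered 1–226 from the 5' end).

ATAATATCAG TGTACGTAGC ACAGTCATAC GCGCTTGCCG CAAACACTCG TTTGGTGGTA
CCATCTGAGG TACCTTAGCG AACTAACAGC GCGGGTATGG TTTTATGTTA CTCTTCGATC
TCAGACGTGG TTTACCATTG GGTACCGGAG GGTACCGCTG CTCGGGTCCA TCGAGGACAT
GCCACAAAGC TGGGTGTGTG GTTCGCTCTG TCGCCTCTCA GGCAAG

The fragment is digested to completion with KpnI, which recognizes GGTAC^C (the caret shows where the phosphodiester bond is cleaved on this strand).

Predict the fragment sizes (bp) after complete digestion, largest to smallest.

72, 71, 61, 12, 10 bp

KpnI sites (GGTACC) start at positions 57, 69, 141, 151.
KpnI cuts after base 5 of each site (before the last base), so after positions 61, 73, 145, 155.
Linear molecule, 4 cuts → 5 fragments:
  1–61 → 61 bp
  62–73 → 12 bp
  74–145 → 72 bp
  146–155 → 10 bp
  156–226 → 71 bp
Sorted largest to smallest: 72, 71, 61, 12, 10 bp.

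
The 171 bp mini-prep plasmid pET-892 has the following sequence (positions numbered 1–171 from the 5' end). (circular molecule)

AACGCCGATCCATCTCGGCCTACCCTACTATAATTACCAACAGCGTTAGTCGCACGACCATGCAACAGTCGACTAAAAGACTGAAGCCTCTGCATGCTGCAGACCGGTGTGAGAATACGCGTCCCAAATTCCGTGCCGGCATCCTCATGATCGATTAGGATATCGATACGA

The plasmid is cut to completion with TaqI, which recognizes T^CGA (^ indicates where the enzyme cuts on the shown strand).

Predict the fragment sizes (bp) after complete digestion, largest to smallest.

TaqI sites (TCGA) start at positions 69, 151, 163.
TaqI cuts after the first base of each site, so after positions 69, 151, 163.
Circular molecule, 3 cuts → 3 fragments:
  70–151 → 82 bp
  152–163 → 12 bp
  164–171 then 1–69 → 8 + 69 = 77 bp
Sorted largest to smallest: 82, 77, 12 bp.

82, 77, 12 bp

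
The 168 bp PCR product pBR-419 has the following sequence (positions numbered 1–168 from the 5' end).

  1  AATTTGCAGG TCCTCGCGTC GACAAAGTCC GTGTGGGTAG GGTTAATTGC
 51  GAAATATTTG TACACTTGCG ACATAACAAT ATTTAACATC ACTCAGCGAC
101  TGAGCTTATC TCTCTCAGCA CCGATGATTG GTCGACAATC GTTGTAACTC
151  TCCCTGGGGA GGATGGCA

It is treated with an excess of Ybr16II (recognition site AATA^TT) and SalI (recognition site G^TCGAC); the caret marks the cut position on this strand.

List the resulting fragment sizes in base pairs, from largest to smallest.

Ybr16II sites (AATATT) start at positions 53, 78.
Ybr16II cuts after base 4 of each site, so after positions 56, 81.
SalI sites (GTCGAC) start at positions 18, 131.
SalI cuts after the first base of each site, so after positions 18, 131.
Combined cut positions: 18, 56, 81, 131.
Linear molecule, 4 cuts → 5 fragments:
  1–18 → 18 bp
  19–56 → 38 bp
  57–81 → 25 bp
  82–131 → 50 bp
  132–168 → 37 bp
Sorted largest to smallest: 50, 38, 37, 25, 18 bp.

50, 38, 37, 25, 18 bp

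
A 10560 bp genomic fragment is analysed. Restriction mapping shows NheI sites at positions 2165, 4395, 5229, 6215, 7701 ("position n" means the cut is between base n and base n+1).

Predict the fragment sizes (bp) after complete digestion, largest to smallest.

2859, 2230, 2165, 1486, 986, 834 bp

Linear molecule, 5 cuts → 6 fragments:
  2165 − 0 = 2165 bp
  4395 − 2165 = 2230 bp
  5229 − 4395 = 834 bp
  6215 − 5229 = 986 bp
  7701 − 6215 = 1486 bp
  10560 − 7701 = 2859 bp
Sorted largest to smallest: 2859, 2230, 2165, 1486, 986, 834 bp.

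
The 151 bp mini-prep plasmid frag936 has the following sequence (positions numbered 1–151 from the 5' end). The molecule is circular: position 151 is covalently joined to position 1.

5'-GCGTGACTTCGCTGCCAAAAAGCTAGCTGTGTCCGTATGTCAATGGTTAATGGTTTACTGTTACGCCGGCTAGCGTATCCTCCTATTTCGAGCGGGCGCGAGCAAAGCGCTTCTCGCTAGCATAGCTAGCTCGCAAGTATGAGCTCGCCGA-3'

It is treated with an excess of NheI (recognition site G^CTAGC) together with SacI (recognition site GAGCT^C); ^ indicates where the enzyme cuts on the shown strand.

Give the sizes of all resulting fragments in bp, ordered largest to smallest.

NheI sites (GCTAGC) start at positions 22, 69, 116, 125.
NheI cuts after the first base of each site, so after positions 22, 69, 116, 125.
The SacI site (GAGCTC) starts at position 141.
SacI cuts after base 5 of each site (before the last base), so after position 145.
Combined cut positions: 22, 69, 116, 125, 145.
Circular molecule, 5 cuts → 5 fragments:
  23–69 → 47 bp
  70–116 → 47 bp
  117–125 → 9 bp
  126–145 → 20 bp
  146–151 then 1–22 → 6 + 22 = 28 bp
Sorted largest to smallest: 47, 47, 28, 20, 9 bp.

47, 47, 28, 20, 9 bp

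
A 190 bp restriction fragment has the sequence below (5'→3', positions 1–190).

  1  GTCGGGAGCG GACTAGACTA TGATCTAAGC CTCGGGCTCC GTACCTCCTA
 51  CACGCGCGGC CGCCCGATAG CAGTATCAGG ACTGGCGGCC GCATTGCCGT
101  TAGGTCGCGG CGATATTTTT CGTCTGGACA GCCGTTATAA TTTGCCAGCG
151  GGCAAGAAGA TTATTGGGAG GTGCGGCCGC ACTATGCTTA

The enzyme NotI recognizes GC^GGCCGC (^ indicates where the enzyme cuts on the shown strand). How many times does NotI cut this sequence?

GCGGCCGC occurs starting at positions 56, 85, 173.
NotI cuts at 3 sites.

3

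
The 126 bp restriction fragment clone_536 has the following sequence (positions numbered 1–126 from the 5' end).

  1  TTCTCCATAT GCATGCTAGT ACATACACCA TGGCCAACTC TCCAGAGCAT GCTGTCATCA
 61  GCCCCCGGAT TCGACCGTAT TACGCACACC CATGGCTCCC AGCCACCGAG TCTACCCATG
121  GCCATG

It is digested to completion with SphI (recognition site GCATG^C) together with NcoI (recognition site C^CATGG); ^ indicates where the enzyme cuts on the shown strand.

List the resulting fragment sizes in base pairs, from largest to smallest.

39, 26, 23, 15, 13, 10 bp

SphI sites (GCATGC) start at positions 11, 47.
SphI cuts after base 5 of each site (before the last base), so after positions 15, 51.
NcoI sites (CCATGG) start at positions 28, 90, 116.
NcoI cuts after the first base of each site, so after positions 28, 90, 116.
Combined cut positions: 15, 28, 51, 90, 116.
Linear molecule, 5 cuts → 6 fragments:
  1–15 → 15 bp
  16–28 → 13 bp
  29–51 → 23 bp
  52–90 → 39 bp
  91–116 → 26 bp
  117–126 → 10 bp
Sorted largest to smallest: 39, 26, 23, 15, 13, 10 bp.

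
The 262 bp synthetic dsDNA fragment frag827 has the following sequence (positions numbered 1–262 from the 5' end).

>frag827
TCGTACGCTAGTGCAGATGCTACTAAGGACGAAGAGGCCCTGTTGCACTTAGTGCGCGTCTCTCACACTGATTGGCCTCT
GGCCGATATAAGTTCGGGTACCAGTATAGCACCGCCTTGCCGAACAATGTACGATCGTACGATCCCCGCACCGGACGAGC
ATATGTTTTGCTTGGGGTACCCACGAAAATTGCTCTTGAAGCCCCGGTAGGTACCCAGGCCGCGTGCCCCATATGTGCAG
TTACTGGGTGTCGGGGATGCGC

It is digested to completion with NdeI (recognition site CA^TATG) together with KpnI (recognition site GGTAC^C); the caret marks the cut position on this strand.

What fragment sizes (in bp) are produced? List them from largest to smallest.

101, 60, 34, 31, 19, 17 bp

NdeI sites (CATATG) start at positions 160, 230.
NdeI cuts after base 2 of each site, so after positions 161, 231.
KpnI sites (GGTACC) start at positions 97, 176, 210.
KpnI cuts after base 5 of each site (before the last base), so after positions 101, 180, 214.
Combined cut positions: 101, 161, 180, 214, 231.
Linear molecule, 5 cuts → 6 fragments:
  1–101 → 101 bp
  102–161 → 60 bp
  162–180 → 19 bp
  181–214 → 34 bp
  215–231 → 17 bp
  232–262 → 31 bp
Sorted largest to smallest: 101, 60, 34, 31, 19, 17 bp.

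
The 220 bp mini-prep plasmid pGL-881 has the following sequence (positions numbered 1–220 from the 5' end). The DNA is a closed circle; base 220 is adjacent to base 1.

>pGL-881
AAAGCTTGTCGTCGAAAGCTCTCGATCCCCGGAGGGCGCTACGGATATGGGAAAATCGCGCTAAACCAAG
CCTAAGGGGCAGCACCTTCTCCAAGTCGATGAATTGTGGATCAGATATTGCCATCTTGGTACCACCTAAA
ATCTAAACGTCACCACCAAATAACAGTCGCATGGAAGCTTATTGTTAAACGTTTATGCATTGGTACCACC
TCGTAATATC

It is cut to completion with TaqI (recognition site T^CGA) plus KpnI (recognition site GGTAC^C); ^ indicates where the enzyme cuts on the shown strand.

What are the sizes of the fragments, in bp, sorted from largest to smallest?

TaqI sites (TCGA) start at positions 12, 22, 96.
TaqI cuts after the first base of each site, so after positions 12, 22, 96.
KpnI sites (GGTACC) start at positions 128, 202.
KpnI cuts after base 5 of each site (before the last base), so after positions 132, 206.
Combined cut positions: 12, 22, 96, 132, 206.
Circular molecule, 5 cuts → 5 fragments:
  13–22 → 10 bp
  23–96 → 74 bp
  97–132 → 36 bp
  133–206 → 74 bp
  207–220 then 1–12 → 14 + 12 = 26 bp
Sorted largest to smallest: 74, 74, 36, 26, 10 bp.

74, 74, 36, 26, 10 bp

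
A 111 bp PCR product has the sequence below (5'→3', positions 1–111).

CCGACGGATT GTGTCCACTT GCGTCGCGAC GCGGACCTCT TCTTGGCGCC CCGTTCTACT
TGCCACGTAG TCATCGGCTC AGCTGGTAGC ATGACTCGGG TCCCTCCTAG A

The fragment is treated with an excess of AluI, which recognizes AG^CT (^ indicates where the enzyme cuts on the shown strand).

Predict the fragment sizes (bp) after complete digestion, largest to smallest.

82, 29 bp

The AluI site (AGCT) starts at position 81.
AluI cuts after base 2 of each site, so after position 82.
Linear molecule, 1 cut → 2 fragments:
  1–82 → 82 bp
  83–111 → 29 bp
Sorted largest to smallest: 82, 29 bp.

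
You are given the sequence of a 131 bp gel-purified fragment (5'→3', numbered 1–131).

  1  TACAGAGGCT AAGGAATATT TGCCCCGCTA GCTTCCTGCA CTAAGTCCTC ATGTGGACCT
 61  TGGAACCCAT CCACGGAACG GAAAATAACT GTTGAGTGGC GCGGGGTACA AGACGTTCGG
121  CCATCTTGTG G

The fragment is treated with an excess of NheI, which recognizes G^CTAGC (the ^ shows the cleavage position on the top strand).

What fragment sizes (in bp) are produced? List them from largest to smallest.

104, 27 bp

The NheI site (GCTAGC) starts at position 27.
NheI cuts after the first base of each site, so after position 27.
Linear molecule, 1 cut → 2 fragments:
  1–27 → 27 bp
  28–131 → 104 bp
Sorted largest to smallest: 104, 27 bp.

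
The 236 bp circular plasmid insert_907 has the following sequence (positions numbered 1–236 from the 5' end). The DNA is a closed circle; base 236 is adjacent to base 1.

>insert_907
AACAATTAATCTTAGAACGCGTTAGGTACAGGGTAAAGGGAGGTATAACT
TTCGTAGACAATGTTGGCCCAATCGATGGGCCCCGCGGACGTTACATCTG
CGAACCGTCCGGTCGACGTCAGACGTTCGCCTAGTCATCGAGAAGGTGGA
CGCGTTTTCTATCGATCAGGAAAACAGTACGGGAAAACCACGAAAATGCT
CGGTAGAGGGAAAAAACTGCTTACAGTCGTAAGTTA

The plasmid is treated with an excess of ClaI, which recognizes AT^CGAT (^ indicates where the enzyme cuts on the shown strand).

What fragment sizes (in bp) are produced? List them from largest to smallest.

147, 89 bp

ClaI sites (ATCGAT) start at positions 72, 161.
ClaI cuts after base 2 of each site, so after positions 73, 162.
Circular molecule, 2 cuts → 2 fragments:
  74–162 → 89 bp
  163–236 then 1–73 → 74 + 73 = 147 bp
Sorted largest to smallest: 147, 89 bp.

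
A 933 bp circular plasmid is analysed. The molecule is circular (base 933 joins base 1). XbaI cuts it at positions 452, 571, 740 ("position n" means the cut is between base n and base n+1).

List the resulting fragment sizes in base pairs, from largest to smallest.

645, 169, 119 bp

Circular molecule, 3 cuts → 3 fragments:
  571 − 452 = 119 bp
  740 − 571 = 169 bp
  wrap: 933 − 740 + 452 = 645 bp
Sorted largest to smallest: 645, 169, 119 bp.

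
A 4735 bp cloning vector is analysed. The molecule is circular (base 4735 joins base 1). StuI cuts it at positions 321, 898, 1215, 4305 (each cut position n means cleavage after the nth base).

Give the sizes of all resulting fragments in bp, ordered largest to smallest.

3090, 751, 577, 317 bp

Circular molecule, 4 cuts → 4 fragments:
  898 − 321 = 577 bp
  1215 − 898 = 317 bp
  4305 − 1215 = 3090 bp
  wrap: 4735 − 4305 + 321 = 751 bp
Sorted largest to smallest: 3090, 751, 577, 317 bp.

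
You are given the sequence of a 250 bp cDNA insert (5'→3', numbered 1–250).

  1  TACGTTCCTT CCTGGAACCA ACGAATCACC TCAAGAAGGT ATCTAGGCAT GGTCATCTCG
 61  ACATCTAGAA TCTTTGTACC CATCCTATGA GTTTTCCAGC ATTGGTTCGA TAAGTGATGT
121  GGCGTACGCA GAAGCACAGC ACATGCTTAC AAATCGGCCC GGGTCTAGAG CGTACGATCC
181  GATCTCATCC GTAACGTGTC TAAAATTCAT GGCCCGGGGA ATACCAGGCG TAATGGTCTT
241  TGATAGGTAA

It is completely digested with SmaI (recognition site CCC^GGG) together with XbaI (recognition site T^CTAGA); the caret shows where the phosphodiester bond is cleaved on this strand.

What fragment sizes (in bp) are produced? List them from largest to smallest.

SmaI sites (CCCGGG) start at positions 158, 213.
SmaI cuts after base 3 of each site, so after positions 160, 215.
XbaI sites (TCTAGA) start at positions 64, 164.
XbaI cuts after the first base of each site, so after positions 64, 164.
Combined cut positions: 64, 160, 164, 215.
Linear molecule, 4 cuts → 5 fragments:
  1–64 → 64 bp
  65–160 → 96 bp
  161–164 → 4 bp
  165–215 → 51 bp
  216–250 → 35 bp
Sorted largest to smallest: 96, 64, 51, 35, 4 bp.

96, 64, 51, 35, 4 bp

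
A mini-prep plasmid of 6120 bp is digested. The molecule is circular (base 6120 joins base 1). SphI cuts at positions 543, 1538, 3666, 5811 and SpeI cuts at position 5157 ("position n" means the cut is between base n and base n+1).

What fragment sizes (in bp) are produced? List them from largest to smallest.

2128, 1491, 995, 852, 654 bp

Combined cut positions (sorted): 543, 1538, 3666, 5157, 5811.
Circular molecule, 5 cuts → 5 fragments:
  1538 − 543 = 995 bp
  3666 − 1538 = 2128 bp
  5157 − 3666 = 1491 bp
  5811 − 5157 = 654 bp
  wrap: 6120 − 5811 + 543 = 852 bp
Sorted largest to smallest: 2128, 1491, 995, 852, 654 bp.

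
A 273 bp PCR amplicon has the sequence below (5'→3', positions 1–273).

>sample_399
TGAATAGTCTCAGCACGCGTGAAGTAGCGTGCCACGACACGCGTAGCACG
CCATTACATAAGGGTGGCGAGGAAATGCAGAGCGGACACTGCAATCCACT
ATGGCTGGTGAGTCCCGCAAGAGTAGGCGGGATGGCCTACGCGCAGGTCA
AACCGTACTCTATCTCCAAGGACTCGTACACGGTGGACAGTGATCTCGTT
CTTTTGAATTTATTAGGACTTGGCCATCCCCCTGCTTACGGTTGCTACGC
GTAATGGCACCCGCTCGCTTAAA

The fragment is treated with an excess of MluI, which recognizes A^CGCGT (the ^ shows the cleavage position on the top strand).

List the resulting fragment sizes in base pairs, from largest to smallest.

208, 26, 24, 15 bp

MluI sites (ACGCGT) start at positions 15, 39, 247.
MluI cuts after the first base of each site, so after positions 15, 39, 247.
Linear molecule, 3 cuts → 4 fragments:
  1–15 → 15 bp
  16–39 → 24 bp
  40–247 → 208 bp
  248–273 → 26 bp
Sorted largest to smallest: 208, 26, 24, 15 bp.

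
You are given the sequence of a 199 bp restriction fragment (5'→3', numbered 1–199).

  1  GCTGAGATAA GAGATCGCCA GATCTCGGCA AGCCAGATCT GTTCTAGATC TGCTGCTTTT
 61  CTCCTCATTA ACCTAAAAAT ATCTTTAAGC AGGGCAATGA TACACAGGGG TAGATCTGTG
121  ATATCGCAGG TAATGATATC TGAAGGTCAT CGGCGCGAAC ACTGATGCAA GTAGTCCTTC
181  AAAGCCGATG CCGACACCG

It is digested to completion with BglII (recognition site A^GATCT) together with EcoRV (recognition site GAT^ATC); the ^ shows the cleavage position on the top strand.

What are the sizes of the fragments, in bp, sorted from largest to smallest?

66, 62, 20, 15, 15, 11, 10 bp

BglII sites (AGATCT) start at positions 20, 35, 46, 112.
BglII cuts after the first base of each site, so after positions 20, 35, 46, 112.
EcoRV sites (GATATC) start at positions 120, 135.
EcoRV cuts after base 3 of each site, so after positions 122, 137.
Combined cut positions: 20, 35, 46, 112, 122, 137.
Linear molecule, 6 cuts → 7 fragments:
  1–20 → 20 bp
  21–35 → 15 bp
  36–46 → 11 bp
  47–112 → 66 bp
  113–122 → 10 bp
  123–137 → 15 bp
  138–199 → 62 bp
Sorted largest to smallest: 66, 62, 20, 15, 15, 11, 10 bp.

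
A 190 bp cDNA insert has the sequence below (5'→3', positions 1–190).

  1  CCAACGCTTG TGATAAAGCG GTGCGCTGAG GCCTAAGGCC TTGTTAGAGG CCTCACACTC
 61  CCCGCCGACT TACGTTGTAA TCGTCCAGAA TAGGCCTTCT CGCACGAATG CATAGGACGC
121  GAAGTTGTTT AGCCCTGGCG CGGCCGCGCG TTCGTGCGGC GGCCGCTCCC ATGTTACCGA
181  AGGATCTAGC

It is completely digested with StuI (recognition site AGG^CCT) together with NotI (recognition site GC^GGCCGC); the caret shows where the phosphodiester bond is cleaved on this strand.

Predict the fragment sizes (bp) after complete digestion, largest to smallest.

StuI sites (AGGCCT) start at positions 29, 36, 48, 92.
StuI cuts after base 3 of each site, so after positions 31, 38, 50, 94.
NotI sites (GCGGCCGC) start at positions 140, 159.
NotI cuts after base 2 of each site, so after positions 141, 160.
Combined cut positions: 31, 38, 50, 94, 141, 160.
Linear molecule, 6 cuts → 7 fragments:
  1–31 → 31 bp
  32–38 → 7 bp
  39–50 → 12 bp
  51–94 → 44 bp
  95–141 → 47 bp
  142–160 → 19 bp
  161–190 → 30 bp
Sorted largest to smallest: 47, 44, 31, 30, 19, 12, 7 bp.

47, 44, 31, 30, 19, 12, 7 bp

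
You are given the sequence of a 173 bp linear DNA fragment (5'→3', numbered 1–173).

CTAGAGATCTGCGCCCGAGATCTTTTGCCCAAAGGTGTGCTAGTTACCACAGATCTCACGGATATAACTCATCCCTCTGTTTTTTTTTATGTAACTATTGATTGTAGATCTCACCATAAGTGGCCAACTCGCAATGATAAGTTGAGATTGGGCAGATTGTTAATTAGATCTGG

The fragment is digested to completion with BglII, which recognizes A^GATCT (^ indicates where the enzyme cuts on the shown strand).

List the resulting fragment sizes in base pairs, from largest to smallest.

60, 55, 33, 13, 7, 5 bp

BglII sites (AGATCT) start at positions 5, 18, 51, 106, 166.
BglII cuts after the first base of each site, so after positions 5, 18, 51, 106, 166.
Linear molecule, 5 cuts → 6 fragments:
  1–5 → 5 bp
  6–18 → 13 bp
  19–51 → 33 bp
  52–106 → 55 bp
  107–166 → 60 bp
  167–173 → 7 bp
Sorted largest to smallest: 60, 55, 33, 13, 7, 5 bp.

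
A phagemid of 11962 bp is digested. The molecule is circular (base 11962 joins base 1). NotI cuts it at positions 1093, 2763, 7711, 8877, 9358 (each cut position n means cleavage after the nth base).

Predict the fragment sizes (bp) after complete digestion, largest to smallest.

4948, 3697, 1670, 1166, 481 bp

Circular molecule, 5 cuts → 5 fragments:
  2763 − 1093 = 1670 bp
  7711 − 2763 = 4948 bp
  8877 − 7711 = 1166 bp
  9358 − 8877 = 481 bp
  wrap: 11962 − 9358 + 1093 = 3697 bp
Sorted largest to smallest: 4948, 3697, 1670, 1166, 481 bp.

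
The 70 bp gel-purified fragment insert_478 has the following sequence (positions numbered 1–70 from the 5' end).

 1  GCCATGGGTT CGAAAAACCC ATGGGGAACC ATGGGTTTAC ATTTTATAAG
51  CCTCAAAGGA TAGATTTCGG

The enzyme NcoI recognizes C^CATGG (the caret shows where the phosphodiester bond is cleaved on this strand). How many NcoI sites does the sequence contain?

3

CCATGG occurs starting at positions 2, 19, 29.
NcoI cuts at 3 sites.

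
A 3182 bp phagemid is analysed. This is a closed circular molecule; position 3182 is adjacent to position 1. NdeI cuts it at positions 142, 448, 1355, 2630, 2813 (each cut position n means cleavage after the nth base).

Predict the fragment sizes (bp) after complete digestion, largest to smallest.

1275, 907, 511, 306, 183 bp

Circular molecule, 5 cuts → 5 fragments:
  448 − 142 = 306 bp
  1355 − 448 = 907 bp
  2630 − 1355 = 1275 bp
  2813 − 2630 = 183 bp
  wrap: 3182 − 2813 + 142 = 511 bp
Sorted largest to smallest: 1275, 907, 511, 306, 183 bp.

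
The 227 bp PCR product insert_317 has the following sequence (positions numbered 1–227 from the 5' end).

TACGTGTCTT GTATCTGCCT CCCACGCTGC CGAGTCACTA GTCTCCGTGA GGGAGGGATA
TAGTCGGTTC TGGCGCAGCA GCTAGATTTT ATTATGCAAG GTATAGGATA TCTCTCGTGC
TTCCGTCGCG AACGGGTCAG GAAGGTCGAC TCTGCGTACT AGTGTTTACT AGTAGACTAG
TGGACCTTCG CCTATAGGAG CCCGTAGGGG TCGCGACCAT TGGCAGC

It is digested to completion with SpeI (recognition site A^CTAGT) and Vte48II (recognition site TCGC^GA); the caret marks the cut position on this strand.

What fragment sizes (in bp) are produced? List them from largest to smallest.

92, 38, 37, 29, 13, 10, 8 bp

SpeI sites (ACTAGT) start at positions 37, 158, 168, 176.
SpeI cuts after the first base of each site, so after positions 37, 158, 168, 176.
Vte48II sites (TCGCGA) start at positions 126, 211.
Vte48II cuts after base 4 of each site, so after positions 129, 214.
Combined cut positions: 37, 129, 158, 168, 176, 214.
Linear molecule, 6 cuts → 7 fragments:
  1–37 → 37 bp
  38–129 → 92 bp
  130–158 → 29 bp
  159–168 → 10 bp
  169–176 → 8 bp
  177–214 → 38 bp
  215–227 → 13 bp
Sorted largest to smallest: 92, 38, 37, 29, 13, 10, 8 bp.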